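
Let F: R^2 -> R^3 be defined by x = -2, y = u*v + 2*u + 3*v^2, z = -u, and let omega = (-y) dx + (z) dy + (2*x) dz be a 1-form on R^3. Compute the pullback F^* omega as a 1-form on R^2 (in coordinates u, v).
F^* omega = (-u*v - 2*u + 4) du + (u*(-u - 6*v)) dv

Using F^*(f dg) = (f ∘ F) d(g ∘ F), substitute each coordinate x_i by F_i(u, v) in f_i, and replace dx_i by d F_i = (∂F_i/∂u) du + (∂F_i/∂v) dv.
  For the x component: f_1(F) = -u*v - 2*u - 3*v^2; d F_1 = (0) du + (0) dv
  For the y component: f_2(F) = -u; d F_2 = (v + 2) du + (u + 6*v) dv
  For the z component: f_3(F) = -4; d F_3 = (-1) du + (0) dv
Combining and collecting du, dv coefficients:
  coeff of du: -u*v - 2*u + 4
  coeff of dv: u*(-u - 6*v)
F^* omega = (-u*v - 2*u + 4) du + (u*(-u - 6*v)) dv.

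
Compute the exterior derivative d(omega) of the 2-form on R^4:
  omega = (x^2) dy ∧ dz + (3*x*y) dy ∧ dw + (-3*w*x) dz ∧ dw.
d(omega) = (2*x) dx ∧ dy ∧ dz + (3*y) dx ∧ dy ∧ dw + (-3*w) dx ∧ dz ∧ dw

For a 2-form omega = sum_{i<j} g_{ij} dx_i ∧ dx_j, the exterior derivative is
  d(omega) = sum_{i<j} d(g_{ij}) ∧ dx_i ∧ dx_j = sum_{i<j, k} (∂g_{ij}/∂x_k) dx_k ∧ dx_i ∧ dx_j.
Expand each term, using dx_k ∧ dx_i ∧ dx_j = sgn(permutation) dx_{(a)} ∧ dx_{(b)} ∧ dx_{(c)} with (a < b < c) sorted:
  d(x^2) includes (∂/∂x)(x^2) dx = (2*x) dx, which multiplied by dy ∧ dz gives (2*x) dx ∧ dy ∧ dz
  d(3*x*y) includes (∂/∂x)(3*x*y) dx = (3*y) dx, which multiplied by dy ∧ dw gives (3*y) dx ∧ dy ∧ dw
  d(-3*w*x) includes (∂/∂x)(-3*w*x) dx = (-3*w) dx, which multiplied by dz ∧ dw gives (-3*w) dx ∧ dz ∧ dw
Collecting like 3-forms: d(omega) = (2*x) dx ∧ dy ∧ dz + (3*y) dx ∧ dy ∧ dw + (-3*w) dx ∧ dz ∧ dw.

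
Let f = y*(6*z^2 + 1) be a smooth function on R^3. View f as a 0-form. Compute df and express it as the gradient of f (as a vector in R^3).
df = (0) dx + (6*z^2 + 1) dy + (12*y*z) dz; grad f = (0, 6*z^2 + 1, 12*y*z)

For a 0-form f, d f = (∂f/∂x) dx + (∂f/∂y) dy + (∂f/∂z) dz. The components of the vector representation are exactly the entries of grad f in Cartesian coordinates:
  ∂f/∂x = 0
  ∂f/∂y = 6*z^2 + 1
  ∂f/∂z = 12*y*z.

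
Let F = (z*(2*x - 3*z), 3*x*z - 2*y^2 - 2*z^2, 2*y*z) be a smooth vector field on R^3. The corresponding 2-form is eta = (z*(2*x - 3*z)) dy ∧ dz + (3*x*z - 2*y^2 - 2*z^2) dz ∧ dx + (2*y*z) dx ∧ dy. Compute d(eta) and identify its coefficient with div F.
d(eta) = (-2*y + 2*z) dx ∧ dy ∧ dz; div F = -2*y + 2*z

For a 2-form in R^3 of the form above, applying d gives a 3-form with coefficient ∂P/∂x + ∂Q/∂y + ∂R/∂z:
  ∂P/∂x = 2*z
  ∂Q/∂y = -4*y
  ∂R/∂z = 2*y
Sum = -2*y + 2*z, which is exactly div F.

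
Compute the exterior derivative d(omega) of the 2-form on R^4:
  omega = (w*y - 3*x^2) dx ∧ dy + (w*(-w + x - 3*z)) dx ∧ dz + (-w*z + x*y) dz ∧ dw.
d(omega) = (y) dx ∧ dy ∧ dw + (-2*w + x + y - 3*z) dx ∧ dz ∧ dw + (x) dy ∧ dz ∧ dw

For a 2-form omega = sum_{i<j} g_{ij} dx_i ∧ dx_j, the exterior derivative is
  d(omega) = sum_{i<j} d(g_{ij}) ∧ dx_i ∧ dx_j = sum_{i<j, k} (∂g_{ij}/∂x_k) dx_k ∧ dx_i ∧ dx_j.
Expand each term, using dx_k ∧ dx_i ∧ dx_j = sgn(permutation) dx_{(a)} ∧ dx_{(b)} ∧ dx_{(c)} with (a < b < c) sorted:
  d(w*y - 3*x^2) includes (∂/∂w)(w*y - 3*x^2) dw = (y) dw, which multiplied by dx ∧ dy gives (y) dx ∧ dy ∧ dw
  d(w*(-w + x - 3*z)) includes (∂/∂w)(w*(-w + x - 3*z)) dw = (-2*w + x - 3*z) dw, which multiplied by dx ∧ dz gives (-2*w + x - 3*z) dx ∧ dz ∧ dw
  d(-w*z + x*y) includes (∂/∂x)(-w*z + x*y) dx = (y) dx, which multiplied by dz ∧ dw gives (y) dx ∧ dz ∧ dw
  d(-w*z + x*y) includes (∂/∂y)(-w*z + x*y) dy = (x) dy, which multiplied by dz ∧ dw gives (x) dy ∧ dz ∧ dw
Collecting like 3-forms: d(omega) = (y) dx ∧ dy ∧ dw + (-2*w + x + y - 3*z) dx ∧ dz ∧ dw + (x) dy ∧ dz ∧ dw.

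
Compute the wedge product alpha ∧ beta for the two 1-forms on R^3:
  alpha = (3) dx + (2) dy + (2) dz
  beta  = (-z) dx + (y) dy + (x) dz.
alpha ∧ beta = (3*y + 2*z) dx ∧ dy + (3*x + 2*z) dx ∧ dz + (2*x - 2*y) dy ∧ dz

Distribute the wedge, using dx_i ∧ dx_j = -dx_j ∧ dx_i and dx_i ∧ dx_i = 0. For each pair (i, j) with i < j, the coefficient of dx_i ∧ dx_j in alpha ∧ beta is (alpha_i * beta_j - alpha_j * beta_i). Collecting: alpha ∧ beta = (3*y + 2*z) dx ∧ dy + (3*x + 2*z) dx ∧ dz + (2*x - 2*y) dy ∧ dz.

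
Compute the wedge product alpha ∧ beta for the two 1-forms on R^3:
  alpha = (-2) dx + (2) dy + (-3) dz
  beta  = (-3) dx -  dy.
alpha ∧ beta = (8) dx ∧ dy + (-9) dx ∧ dz + (-3) dy ∧ dz

Distribute the wedge, using dx_i ∧ dx_j = -dx_j ∧ dx_i and dx_i ∧ dx_i = 0. For each pair (i, j) with i < j, the coefficient of dx_i ∧ dx_j in alpha ∧ beta is (alpha_i * beta_j - alpha_j * beta_i). Collecting: alpha ∧ beta = (8) dx ∧ dy + (-9) dx ∧ dz + (-3) dy ∧ dz.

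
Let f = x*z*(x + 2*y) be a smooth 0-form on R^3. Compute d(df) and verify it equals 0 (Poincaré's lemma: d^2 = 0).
d(df) = 0

Step 1: df = sum_i (∂f/∂x_i) dx_i = (2*z*(x + y)) dx + (2*x*z) dy + (x*(x + 2*y)) dz.
Step 2: Apply d again. Using the 1-form formula, the coefficient of dx ∧ dy in d(df) is ∂^2 f/∂x ∂y - ∂^2 f/∂y ∂x = (2*z) - (2*z) = 0 (equality of mixed partials for smooth f).
Similarly for dx ∧ dz and dy ∧ dz — all coefficients vanish. So d(df) = 0.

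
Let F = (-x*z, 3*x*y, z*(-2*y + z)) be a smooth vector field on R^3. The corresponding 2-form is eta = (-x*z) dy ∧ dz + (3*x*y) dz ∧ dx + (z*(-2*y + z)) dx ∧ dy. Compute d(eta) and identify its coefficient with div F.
d(eta) = (3*x - 2*y + z) dx ∧ dy ∧ dz; div F = 3*x - 2*y + z

For a 2-form in R^3 of the form above, applying d gives a 3-form with coefficient ∂P/∂x + ∂Q/∂y + ∂R/∂z:
  ∂P/∂x = -z
  ∂Q/∂y = 3*x
  ∂R/∂z = -2*y + 2*z
Sum = 3*x - 2*y + z, which is exactly div F.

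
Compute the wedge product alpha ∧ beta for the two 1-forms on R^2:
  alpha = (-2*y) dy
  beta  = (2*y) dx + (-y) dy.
alpha ∧ beta = (4*y^2) dx ∧ dy

Distribute the wedge, using dx_i ∧ dx_j = -dx_j ∧ dx_i and dx_i ∧ dx_i = 0. For each pair (i, j) with i < j, the coefficient of dx_i ∧ dx_j in alpha ∧ beta is (alpha_i * beta_j - alpha_j * beta_i). Collecting: alpha ∧ beta = (4*y^2) dx ∧ dy.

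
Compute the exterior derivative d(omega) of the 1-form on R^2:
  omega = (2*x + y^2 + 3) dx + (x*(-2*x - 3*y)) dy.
d(omega) = (-4*x - 5*y) dx ∧ dy

For a 1-form omega = sum_i f_i dx_i, the exterior derivative is
  d(omega) = sum_{i < j} (∂f_j/∂x_i - ∂f_i/∂x_j) dx_i ∧ dx_j.
  coefficient of dx ∧ dy: ∂f_2/∂x - ∂f_1/∂y = ∂(x*(-2*x - 3*y))/∂x - ∂(2*x + y^2 + 3)/∂y = -4*x - 5*y
Assembling: d(omega) = (-4*x - 5*y) dx ∧ dy.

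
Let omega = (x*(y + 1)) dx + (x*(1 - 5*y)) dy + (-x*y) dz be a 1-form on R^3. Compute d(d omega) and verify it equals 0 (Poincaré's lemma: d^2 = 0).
d(d omega) = 0

Step 1: d omega = sum_{i<j} (∂f_j/∂x_i - ∂f_i/∂x_j) dx_i ∧ dx_j:
  coeff of dx ∧ dy: -x - 5*y + 1
  coeff of dx ∧ dz: -y
  coeff of dy ∧ dz: -x
Step 2: Apply d again to each 2-form coefficient. The only possible 3-form in R^3 is dx ∧ dy ∧ dz, with coefficient
  ∂(coeff of dy∧dz)/∂x - ∂(coeff of dx∧dz)/∂y + ∂(coeff of dx∧dy)/∂z
  = ∂/∂x (-x) - ∂/∂y (-y) + ∂/∂z (-x - 5*y + 1).
Each of these terms simplifies to sums of mixed partials that cancel in pairs. The result is 0 (by equality of mixed partials for smooth functions — Schwarz / Clairaut).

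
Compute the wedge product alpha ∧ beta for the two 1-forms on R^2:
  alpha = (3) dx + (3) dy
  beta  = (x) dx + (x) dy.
alpha ∧ beta = 0

Distribute the wedge, using dx_i ∧ dx_j = -dx_j ∧ dx_i and dx_i ∧ dx_i = 0. For each pair (i, j) with i < j, the coefficient of dx_i ∧ dx_j in alpha ∧ beta is (alpha_i * beta_j - alpha_j * beta_i). Collecting: alpha ∧ beta = 0.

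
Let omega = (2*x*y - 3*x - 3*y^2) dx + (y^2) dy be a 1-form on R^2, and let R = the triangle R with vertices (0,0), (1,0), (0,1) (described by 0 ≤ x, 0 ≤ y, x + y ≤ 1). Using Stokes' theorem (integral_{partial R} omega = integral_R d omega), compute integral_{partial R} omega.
integral_(partial R) omega = 2/3

Stokes: integral_partial_R omega = integral_R d omega with d omega = (∂Q/∂x - ∂P/∂y) dx ∧ dy.
  ∂Q/∂x = 0
  ∂P/∂y = 2*x - 6*y
  integrand = ∂Q/∂x - ∂P/∂y = -2*x + 6*y.
Integrating over R: integral_0^1 integral_0^{1-x} (-2*x + 6*y) dy dx = 2/3.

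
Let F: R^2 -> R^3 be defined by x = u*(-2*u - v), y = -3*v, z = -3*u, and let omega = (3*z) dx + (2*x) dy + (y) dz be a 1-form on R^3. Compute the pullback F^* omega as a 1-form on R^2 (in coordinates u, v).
F^* omega = (36*u^2 + 9*u*v + 9*v) du + (3*u*(7*u + 2*v)) dv

Using F^*(f dg) = (f ∘ F) d(g ∘ F), substitute each coordinate x_i by F_i(u, v) in f_i, and replace dx_i by d F_i = (∂F_i/∂u) du + (∂F_i/∂v) dv.
  For the x component: f_1(F) = -9*u; d F_1 = (-4*u - v) du + (-u) dv
  For the y component: f_2(F) = 2*u*(-2*u - v); d F_2 = (0) du + (-3) dv
  For the z component: f_3(F) = -3*v; d F_3 = (-3) du + (0) dv
Combining and collecting du, dv coefficients:
  coeff of du: 36*u^2 + 9*u*v + 9*v
  coeff of dv: 3*u*(7*u + 2*v)
F^* omega = (36*u^2 + 9*u*v + 9*v) du + (3*u*(7*u + 2*v)) dv.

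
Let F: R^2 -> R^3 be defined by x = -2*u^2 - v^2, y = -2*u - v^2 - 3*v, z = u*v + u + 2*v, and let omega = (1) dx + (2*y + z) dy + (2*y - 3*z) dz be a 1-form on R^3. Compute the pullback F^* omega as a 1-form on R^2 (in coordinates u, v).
F^* omega = (-3*u*v^2 - 12*u*v - 5*u - 2*v^3 - 10*v^2 - 4*v) du + (-3*u^2*v - 7*u^2 - 4*u*v^2 - 15*u*v - 5*u + 4*v^3 + 10*v^2 - 14*v) dv

Using F^*(f dg) = (f ∘ F) d(g ∘ F), substitute each coordinate x_i by F_i(u, v) in f_i, and replace dx_i by d F_i = (∂F_i/∂u) du + (∂F_i/∂v) dv.
  For the x component: f_1(F) = 1; d F_1 = (-4*u) du + (-2*v) dv
  For the y component: f_2(F) = u*v - 3*u - 2*v^2 - 4*v; d F_2 = (-2) du + (-2*v - 3) dv
  For the z component: f_3(F) = -3*u*v - 7*u - 2*v^2 - 12*v; d F_3 = (v + 1) du + (u + 2) dv
Combining and collecting du, dv coefficients:
  coeff of du: -3*u*v^2 - 12*u*v - 5*u - 2*v^3 - 10*v^2 - 4*v
  coeff of dv: -3*u^2*v - 7*u^2 - 4*u*v^2 - 15*u*v - 5*u + 4*v^3 + 10*v^2 - 14*v
F^* omega = (-3*u*v^2 - 12*u*v - 5*u - 2*v^3 - 10*v^2 - 4*v) du + (-3*u^2*v - 7*u^2 - 4*u*v^2 - 15*u*v - 5*u + 4*v^3 + 10*v^2 - 14*v) dv.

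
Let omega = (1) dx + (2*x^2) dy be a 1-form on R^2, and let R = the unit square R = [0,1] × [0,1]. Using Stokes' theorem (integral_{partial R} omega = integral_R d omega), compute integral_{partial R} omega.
integral_(partial R) omega = 2

Stokes: integral_partial_R omega = integral_R d omega with d omega = (∂Q/∂x - ∂P/∂y) dx ∧ dy.
  ∂Q/∂x = 4*x
  ∂P/∂y = 0
  integrand = ∂Q/∂x - ∂P/∂y = 4*x.
Integrating over R: integral_0^1 integral_0^1 (4*x) dx dy = 2.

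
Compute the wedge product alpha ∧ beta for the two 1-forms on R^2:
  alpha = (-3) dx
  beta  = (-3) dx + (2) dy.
alpha ∧ beta = (-6) dx ∧ dy

Distribute the wedge, using dx_i ∧ dx_j = -dx_j ∧ dx_i and dx_i ∧ dx_i = 0. For each pair (i, j) with i < j, the coefficient of dx_i ∧ dx_j in alpha ∧ beta is (alpha_i * beta_j - alpha_j * beta_i). Collecting: alpha ∧ beta = (-6) dx ∧ dy.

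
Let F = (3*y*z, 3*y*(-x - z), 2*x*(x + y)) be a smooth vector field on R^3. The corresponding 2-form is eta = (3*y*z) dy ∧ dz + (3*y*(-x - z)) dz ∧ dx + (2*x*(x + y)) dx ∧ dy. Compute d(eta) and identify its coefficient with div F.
d(eta) = (-3*x - 3*z) dx ∧ dy ∧ dz; div F = -3*x - 3*z

For a 2-form in R^3 of the form above, applying d gives a 3-form with coefficient ∂P/∂x + ∂Q/∂y + ∂R/∂z:
  ∂P/∂x = 0
  ∂Q/∂y = -3*x - 3*z
  ∂R/∂z = 0
Sum = -3*x - 3*z, which is exactly div F.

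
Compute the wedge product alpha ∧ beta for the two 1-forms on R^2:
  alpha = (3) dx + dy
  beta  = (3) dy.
alpha ∧ beta = (9) dx ∧ dy

Distribute the wedge, using dx_i ∧ dx_j = -dx_j ∧ dx_i and dx_i ∧ dx_i = 0. For each pair (i, j) with i < j, the coefficient of dx_i ∧ dx_j in alpha ∧ beta is (alpha_i * beta_j - alpha_j * beta_i). Collecting: alpha ∧ beta = (9) dx ∧ dy.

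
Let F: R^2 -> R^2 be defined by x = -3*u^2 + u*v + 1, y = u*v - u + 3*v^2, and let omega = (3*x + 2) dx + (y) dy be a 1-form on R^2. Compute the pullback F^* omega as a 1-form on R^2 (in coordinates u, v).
F^* omega = (54*u^3 - 27*u^2*v + 4*u*v^2 - 2*u*v - 29*u + 3*v^3 - 3*v^2 + 5*v) du + (-9*u^3 + 4*u^2*v - u^2 + 9*u*v^2 - 6*u*v + 5*u + 18*v^3) dv

Using F^*(f dg) = (f ∘ F) d(g ∘ F), substitute each coordinate x_i by F_i(u, v) in f_i, and replace dx_i by d F_i = (∂F_i/∂u) du + (∂F_i/∂v) dv.
  For the x component: f_1(F) = -9*u^2 + 3*u*v + 5; d F_1 = (-6*u + v) du + (u) dv
  For the y component: f_2(F) = u*v - u + 3*v^2; d F_2 = (v - 1) du + (u + 6*v) dv
Combining and collecting du, dv coefficients:
  coeff of du: 54*u^3 - 27*u^2*v + 4*u*v^2 - 2*u*v - 29*u + 3*v^3 - 3*v^2 + 5*v
  coeff of dv: -9*u^3 + 4*u^2*v - u^2 + 9*u*v^2 - 6*u*v + 5*u + 18*v^3
F^* omega = (54*u^3 - 27*u^2*v + 4*u*v^2 - 2*u*v - 29*u + 3*v^3 - 3*v^2 + 5*v) du + (-9*u^3 + 4*u^2*v - u^2 + 9*u*v^2 - 6*u*v + 5*u + 18*v^3) dv.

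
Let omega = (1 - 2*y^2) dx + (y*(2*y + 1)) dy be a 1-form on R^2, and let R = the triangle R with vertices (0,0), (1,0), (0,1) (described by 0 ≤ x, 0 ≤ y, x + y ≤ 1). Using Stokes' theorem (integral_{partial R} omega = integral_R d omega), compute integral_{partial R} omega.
integral_(partial R) omega = 2/3

Stokes: integral_partial_R omega = integral_R d omega with d omega = (∂Q/∂x - ∂P/∂y) dx ∧ dy.
  ∂Q/∂x = 0
  ∂P/∂y = -4*y
  integrand = ∂Q/∂x - ∂P/∂y = 4*y.
Integrating over R: integral_0^1 integral_0^{1-x} (4*y) dy dx = 2/3.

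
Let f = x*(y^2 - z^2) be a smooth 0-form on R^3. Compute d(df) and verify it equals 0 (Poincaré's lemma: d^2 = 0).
d(df) = 0

Step 1: df = sum_i (∂f/∂x_i) dx_i = (y^2 - z^2) dx + (2*x*y) dy + (-2*x*z) dz.
Step 2: Apply d again. Using the 1-form formula, the coefficient of dx ∧ dy in d(df) is ∂^2 f/∂x ∂y - ∂^2 f/∂y ∂x = (2*y) - (2*y) = 0 (equality of mixed partials for smooth f).
Similarly for dx ∧ dz and dy ∧ dz — all coefficients vanish. So d(df) = 0.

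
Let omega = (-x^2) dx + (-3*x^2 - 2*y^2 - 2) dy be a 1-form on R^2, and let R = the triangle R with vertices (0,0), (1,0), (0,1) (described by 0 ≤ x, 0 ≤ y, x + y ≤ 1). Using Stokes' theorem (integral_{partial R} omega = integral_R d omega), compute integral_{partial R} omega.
integral_(partial R) omega = -1

Stokes: integral_partial_R omega = integral_R d omega with d omega = (∂Q/∂x - ∂P/∂y) dx ∧ dy.
  ∂Q/∂x = -6*x
  ∂P/∂y = 0
  integrand = ∂Q/∂x - ∂P/∂y = -6*x.
Integrating over R: integral_0^1 integral_0^{1-x} (-6*x) dy dx = -1.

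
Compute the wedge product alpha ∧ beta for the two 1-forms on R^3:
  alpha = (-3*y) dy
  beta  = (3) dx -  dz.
alpha ∧ beta = (9*y) dx ∧ dy + (3*y) dy ∧ dz

Distribute the wedge, using dx_i ∧ dx_j = -dx_j ∧ dx_i and dx_i ∧ dx_i = 0. For each pair (i, j) with i < j, the coefficient of dx_i ∧ dx_j in alpha ∧ beta is (alpha_i * beta_j - alpha_j * beta_i). Collecting: alpha ∧ beta = (9*y) dx ∧ dy + (3*y) dy ∧ dz.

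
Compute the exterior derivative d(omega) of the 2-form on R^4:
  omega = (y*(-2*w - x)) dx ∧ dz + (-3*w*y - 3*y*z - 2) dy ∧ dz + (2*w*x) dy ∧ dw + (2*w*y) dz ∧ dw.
d(omega) = (2*w + x) dx ∧ dy ∧ dz + (-2*y) dx ∧ dz ∧ dw + (2*w - 3*y) dy ∧ dz ∧ dw + (2*w) dx ∧ dy ∧ dw

For a 2-form omega = sum_{i<j} g_{ij} dx_i ∧ dx_j, the exterior derivative is
  d(omega) = sum_{i<j} d(g_{ij}) ∧ dx_i ∧ dx_j = sum_{i<j, k} (∂g_{ij}/∂x_k) dx_k ∧ dx_i ∧ dx_j.
Expand each term, using dx_k ∧ dx_i ∧ dx_j = sgn(permutation) dx_{(a)} ∧ dx_{(b)} ∧ dx_{(c)} with (a < b < c) sorted:
  d(y*(-2*w - x)) includes (∂/∂y)(y*(-2*w - x)) dy = (-2*w - x) dy, which multiplied by dx ∧ dz gives (2*w + x) dx ∧ dy ∧ dz
  d(y*(-2*w - x)) includes (∂/∂w)(y*(-2*w - x)) dw = (-2*y) dw, which multiplied by dx ∧ dz gives (-2*y) dx ∧ dz ∧ dw
  d(-3*w*y - 3*y*z - 2) includes (∂/∂w)(-3*w*y - 3*y*z - 2) dw = (-3*y) dw, which multiplied by dy ∧ dz gives (-3*y) dy ∧ dz ∧ dw
  d(2*w*x) includes (∂/∂x)(2*w*x) dx = (2*w) dx, which multiplied by dy ∧ dw gives (2*w) dx ∧ dy ∧ dw
  d(2*w*y) includes (∂/∂y)(2*w*y) dy = (2*w) dy, which multiplied by dz ∧ dw gives (2*w) dy ∧ dz ∧ dw
Collecting like 3-forms: d(omega) = (2*w + x) dx ∧ dy ∧ dz + (-2*y) dx ∧ dz ∧ dw + (2*w - 3*y) dy ∧ dz ∧ dw + (2*w) dx ∧ dy ∧ dw.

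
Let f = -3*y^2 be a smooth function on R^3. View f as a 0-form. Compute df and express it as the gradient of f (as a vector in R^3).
df = (0) dx + (-6*y) dy + (0) dz; grad f = (0, -6*y, 0)

For a 0-form f, d f = (∂f/∂x) dx + (∂f/∂y) dy + (∂f/∂z) dz. The components of the vector representation are exactly the entries of grad f in Cartesian coordinates:
  ∂f/∂x = 0
  ∂f/∂y = -6*y
  ∂f/∂z = 0.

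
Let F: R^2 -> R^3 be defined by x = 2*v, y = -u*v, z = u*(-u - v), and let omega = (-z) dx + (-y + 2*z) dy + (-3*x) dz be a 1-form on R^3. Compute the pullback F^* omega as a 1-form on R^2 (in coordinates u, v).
F^* omega = (v*(2*u^2 + u*v + 12*u + 6*v)) du + (u*(2*u^2 + u*v + 2*u + 8*v)) dv

Using F^*(f dg) = (f ∘ F) d(g ∘ F), substitute each coordinate x_i by F_i(u, v) in f_i, and replace dx_i by d F_i = (∂F_i/∂u) du + (∂F_i/∂v) dv.
  For the x component: f_1(F) = u*(u + v); d F_1 = (0) du + (2) dv
  For the y component: f_2(F) = u*(-2*u - v); d F_2 = (-v) du + (-u) dv
  For the z component: f_3(F) = -6*v; d F_3 = (-2*u - v) du + (-u) dv
Combining and collecting du, dv coefficients:
  coeff of du: v*(2*u^2 + u*v + 12*u + 6*v)
  coeff of dv: u*(2*u^2 + u*v + 2*u + 8*v)
F^* omega = (v*(2*u^2 + u*v + 12*u + 6*v)) du + (u*(2*u^2 + u*v + 2*u + 8*v)) dv.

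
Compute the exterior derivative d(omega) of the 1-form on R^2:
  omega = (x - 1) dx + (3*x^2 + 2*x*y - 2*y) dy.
d(omega) = (6*x + 2*y) dx ∧ dy

For a 1-form omega = sum_i f_i dx_i, the exterior derivative is
  d(omega) = sum_{i < j} (∂f_j/∂x_i - ∂f_i/∂x_j) dx_i ∧ dx_j.
  coefficient of dx ∧ dy: ∂f_2/∂x - ∂f_1/∂y = ∂(3*x^2 + 2*x*y - 2*y)/∂x - ∂(x - 1)/∂y = 6*x + 2*y
Assembling: d(omega) = (6*x + 2*y) dx ∧ dy.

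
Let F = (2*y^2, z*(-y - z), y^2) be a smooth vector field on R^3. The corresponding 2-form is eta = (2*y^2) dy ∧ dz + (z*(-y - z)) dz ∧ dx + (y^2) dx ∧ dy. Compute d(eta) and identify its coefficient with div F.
d(eta) = (-z) dx ∧ dy ∧ dz; div F = -z

For a 2-form in R^3 of the form above, applying d gives a 3-form with coefficient ∂P/∂x + ∂Q/∂y + ∂R/∂z:
  ∂P/∂x = 0
  ∂Q/∂y = -z
  ∂R/∂z = 0
Sum = -z, which is exactly div F.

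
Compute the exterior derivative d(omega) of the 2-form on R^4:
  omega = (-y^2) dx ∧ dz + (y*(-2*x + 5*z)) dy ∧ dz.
d(omega) = 0

For a 2-form omega = sum_{i<j} g_{ij} dx_i ∧ dx_j, the exterior derivative is
  d(omega) = sum_{i<j} d(g_{ij}) ∧ dx_i ∧ dx_j = sum_{i<j, k} (∂g_{ij}/∂x_k) dx_k ∧ dx_i ∧ dx_j.
Expand each term, using dx_k ∧ dx_i ∧ dx_j = sgn(permutation) dx_{(a)} ∧ dx_{(b)} ∧ dx_{(c)} with (a < b < c) sorted:
  d(-y^2) includes (∂/∂y)(-y^2) dy = (-2*y) dy, which multiplied by dx ∧ dz gives (2*y) dx ∧ dy ∧ dz
  d(y*(-2*x + 5*z)) includes (∂/∂x)(y*(-2*x + 5*z)) dx = (-2*y) dx, which multiplied by dy ∧ dz gives (-2*y) dx ∧ dy ∧ dz
Collecting like 3-forms: d(omega) = 0.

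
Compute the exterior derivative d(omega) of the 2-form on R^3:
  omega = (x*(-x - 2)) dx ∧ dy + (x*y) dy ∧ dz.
d(omega) = (y) dx ∧ dy ∧ dz

For a 2-form omega = sum_{i<j} g_{ij} dx_i ∧ dx_j, the exterior derivative is
  d(omega) = sum_{i<j} d(g_{ij}) ∧ dx_i ∧ dx_j = sum_{i<j, k} (∂g_{ij}/∂x_k) dx_k ∧ dx_i ∧ dx_j.
Expand each term, using dx_k ∧ dx_i ∧ dx_j = sgn(permutation) dx_{(a)} ∧ dx_{(b)} ∧ dx_{(c)} with (a < b < c) sorted:
  d(x*y) includes (∂/∂x)(x*y) dx = (y) dx, which multiplied by dy ∧ dz gives (y) dx ∧ dy ∧ dz
Collecting like 3-forms: d(omega) = (y) dx ∧ dy ∧ dz.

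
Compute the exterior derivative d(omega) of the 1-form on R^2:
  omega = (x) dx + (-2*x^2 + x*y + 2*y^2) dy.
d(omega) = (-4*x + y) dx ∧ dy

For a 1-form omega = sum_i f_i dx_i, the exterior derivative is
  d(omega) = sum_{i < j} (∂f_j/∂x_i - ∂f_i/∂x_j) dx_i ∧ dx_j.
  coefficient of dx ∧ dy: ∂f_2/∂x - ∂f_1/∂y = ∂(-2*x^2 + x*y + 2*y^2)/∂x - ∂(x)/∂y = -4*x + y
Assembling: d(omega) = (-4*x + y) dx ∧ dy.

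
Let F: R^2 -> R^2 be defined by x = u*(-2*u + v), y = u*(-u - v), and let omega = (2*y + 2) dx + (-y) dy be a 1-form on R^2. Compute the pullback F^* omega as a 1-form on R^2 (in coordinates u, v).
F^* omega = (6*u^3 + 3*u^2*v - 3*u*v^2 - 8*u + 2*v) du + (u*(-3*u^2 - 3*u*v + 2)) dv

Using F^*(f dg) = (f ∘ F) d(g ∘ F), substitute each coordinate x_i by F_i(u, v) in f_i, and replace dx_i by d F_i = (∂F_i/∂u) du + (∂F_i/∂v) dv.
  For the x component: f_1(F) = -2*u^2 - 2*u*v + 2; d F_1 = (-4*u + v) du + (u) dv
  For the y component: f_2(F) = u*(u + v); d F_2 = (-2*u - v) du + (-u) dv
Combining and collecting du, dv coefficients:
  coeff of du: 6*u^3 + 3*u^2*v - 3*u*v^2 - 8*u + 2*v
  coeff of dv: u*(-3*u^2 - 3*u*v + 2)
F^* omega = (6*u^3 + 3*u^2*v - 3*u*v^2 - 8*u + 2*v) du + (u*(-3*u^2 - 3*u*v + 2)) dv.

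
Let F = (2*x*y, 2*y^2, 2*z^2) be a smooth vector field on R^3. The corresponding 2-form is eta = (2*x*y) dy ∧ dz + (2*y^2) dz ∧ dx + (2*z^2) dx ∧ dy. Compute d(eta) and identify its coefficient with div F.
d(eta) = (6*y + 4*z) dx ∧ dy ∧ dz; div F = 6*y + 4*z

For a 2-form in R^3 of the form above, applying d gives a 3-form with coefficient ∂P/∂x + ∂Q/∂y + ∂R/∂z:
  ∂P/∂x = 2*y
  ∂Q/∂y = 4*y
  ∂R/∂z = 4*z
Sum = 6*y + 4*z, which is exactly div F.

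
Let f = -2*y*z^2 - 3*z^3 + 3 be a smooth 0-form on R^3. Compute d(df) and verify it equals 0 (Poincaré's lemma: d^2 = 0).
d(df) = 0

Step 1: df = sum_i (∂f/∂x_i) dx_i = (0) dx + (-2*z^2) dy + (z*(-4*y - 9*z)) dz.
Step 2: Apply d again. Using the 1-form formula, the coefficient of dx ∧ dy in d(df) is ∂^2 f/∂x ∂y - ∂^2 f/∂y ∂x = (0) - (0) = 0 (equality of mixed partials for smooth f).
Similarly for dx ∧ dz and dy ∧ dz — all coefficients vanish. So d(df) = 0.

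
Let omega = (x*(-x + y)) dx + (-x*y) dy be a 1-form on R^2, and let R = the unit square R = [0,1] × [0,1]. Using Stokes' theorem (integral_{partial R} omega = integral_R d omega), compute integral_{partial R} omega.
integral_(partial R) omega = -1

Stokes: integral_partial_R omega = integral_R d omega with d omega = (∂Q/∂x - ∂P/∂y) dx ∧ dy.
  ∂Q/∂x = -y
  ∂P/∂y = x
  integrand = ∂Q/∂x - ∂P/∂y = -x - y.
Integrating over R: integral_0^1 integral_0^1 (-x - y) dx dy = -1.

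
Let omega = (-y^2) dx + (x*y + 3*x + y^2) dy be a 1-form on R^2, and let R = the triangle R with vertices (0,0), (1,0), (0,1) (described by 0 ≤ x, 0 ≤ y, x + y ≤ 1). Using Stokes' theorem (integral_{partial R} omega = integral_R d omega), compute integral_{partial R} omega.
integral_(partial R) omega = 2

Stokes: integral_partial_R omega = integral_R d omega with d omega = (∂Q/∂x - ∂P/∂y) dx ∧ dy.
  ∂Q/∂x = y + 3
  ∂P/∂y = -2*y
  integrand = ∂Q/∂x - ∂P/∂y = 3*y + 3.
Integrating over R: integral_0^1 integral_0^{1-x} (3*y + 3) dy dx = 2.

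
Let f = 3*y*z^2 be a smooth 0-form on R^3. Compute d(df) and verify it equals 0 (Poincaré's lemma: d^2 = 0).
d(df) = 0

Step 1: df = sum_i (∂f/∂x_i) dx_i = (0) dx + (3*z^2) dy + (6*y*z) dz.
Step 2: Apply d again. Using the 1-form formula, the coefficient of dx ∧ dy in d(df) is ∂^2 f/∂x ∂y - ∂^2 f/∂y ∂x = (0) - (0) = 0 (equality of mixed partials for smooth f).
Similarly for dx ∧ dz and dy ∧ dz — all coefficients vanish. So d(df) = 0.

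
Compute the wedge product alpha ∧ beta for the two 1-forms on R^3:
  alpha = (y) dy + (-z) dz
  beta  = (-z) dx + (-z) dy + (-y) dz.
alpha ∧ beta = (y*z) dx ∧ dy + (-y^2 - z^2) dy ∧ dz + (-z^2) dx ∧ dz

Distribute the wedge, using dx_i ∧ dx_j = -dx_j ∧ dx_i and dx_i ∧ dx_i = 0. For each pair (i, j) with i < j, the coefficient of dx_i ∧ dx_j in alpha ∧ beta is (alpha_i * beta_j - alpha_j * beta_i). Collecting: alpha ∧ beta = (y*z) dx ∧ dy + (-y^2 - z^2) dy ∧ dz + (-z^2) dx ∧ dz.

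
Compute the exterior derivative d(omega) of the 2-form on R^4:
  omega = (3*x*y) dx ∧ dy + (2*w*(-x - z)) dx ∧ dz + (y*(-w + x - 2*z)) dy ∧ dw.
d(omega) = (-2*x - 2*z) dx ∧ dz ∧ dw + (y) dx ∧ dy ∧ dw + (2*y) dy ∧ dz ∧ dw

For a 2-form omega = sum_{i<j} g_{ij} dx_i ∧ dx_j, the exterior derivative is
  d(omega) = sum_{i<j} d(g_{ij}) ∧ dx_i ∧ dx_j = sum_{i<j, k} (∂g_{ij}/∂x_k) dx_k ∧ dx_i ∧ dx_j.
Expand each term, using dx_k ∧ dx_i ∧ dx_j = sgn(permutation) dx_{(a)} ∧ dx_{(b)} ∧ dx_{(c)} with (a < b < c) sorted:
  d(2*w*(-x - z)) includes (∂/∂w)(2*w*(-x - z)) dw = (-2*x - 2*z) dw, which multiplied by dx ∧ dz gives (-2*x - 2*z) dx ∧ dz ∧ dw
  d(y*(-w + x - 2*z)) includes (∂/∂x)(y*(-w + x - 2*z)) dx = (y) dx, which multiplied by dy ∧ dw gives (y) dx ∧ dy ∧ dw
  d(y*(-w + x - 2*z)) includes (∂/∂z)(y*(-w + x - 2*z)) dz = (-2*y) dz, which multiplied by dy ∧ dw gives (2*y) dy ∧ dz ∧ dw
Collecting like 3-forms: d(omega) = (-2*x - 2*z) dx ∧ dz ∧ dw + (y) dx ∧ dy ∧ dw + (2*y) dy ∧ dz ∧ dw.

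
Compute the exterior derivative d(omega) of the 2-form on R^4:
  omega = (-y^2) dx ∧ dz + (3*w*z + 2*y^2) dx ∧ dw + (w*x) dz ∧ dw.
d(omega) = (2*y) dx ∧ dy ∧ dz + (-4*y) dx ∧ dy ∧ dw + (-2*w) dx ∧ dz ∧ dw

For a 2-form omega = sum_{i<j} g_{ij} dx_i ∧ dx_j, the exterior derivative is
  d(omega) = sum_{i<j} d(g_{ij}) ∧ dx_i ∧ dx_j = sum_{i<j, k} (∂g_{ij}/∂x_k) dx_k ∧ dx_i ∧ dx_j.
Expand each term, using dx_k ∧ dx_i ∧ dx_j = sgn(permutation) dx_{(a)} ∧ dx_{(b)} ∧ dx_{(c)} with (a < b < c) sorted:
  d(-y^2) includes (∂/∂y)(-y^2) dy = (-2*y) dy, which multiplied by dx ∧ dz gives (2*y) dx ∧ dy ∧ dz
  d(3*w*z + 2*y^2) includes (∂/∂y)(3*w*z + 2*y^2) dy = (4*y) dy, which multiplied by dx ∧ dw gives (-4*y) dx ∧ dy ∧ dw
  d(3*w*z + 2*y^2) includes (∂/∂z)(3*w*z + 2*y^2) dz = (3*w) dz, which multiplied by dx ∧ dw gives (-3*w) dx ∧ dz ∧ dw
  d(w*x) includes (∂/∂x)(w*x) dx = (w) dx, which multiplied by dz ∧ dw gives (w) dx ∧ dz ∧ dw
Collecting like 3-forms: d(omega) = (2*y) dx ∧ dy ∧ dz + (-4*y) dx ∧ dy ∧ dw + (-2*w) dx ∧ dz ∧ dw.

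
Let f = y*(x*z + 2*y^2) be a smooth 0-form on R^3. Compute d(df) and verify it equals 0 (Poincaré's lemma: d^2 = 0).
d(df) = 0

Step 1: df = sum_i (∂f/∂x_i) dx_i = (y*z) dx + (x*z + 6*y^2) dy + (x*y) dz.
Step 2: Apply d again. Using the 1-form formula, the coefficient of dx ∧ dy in d(df) is ∂^2 f/∂x ∂y - ∂^2 f/∂y ∂x = (z) - (z) = 0 (equality of mixed partials for smooth f).
Similarly for dx ∧ dz and dy ∧ dz — all coefficients vanish. So d(df) = 0.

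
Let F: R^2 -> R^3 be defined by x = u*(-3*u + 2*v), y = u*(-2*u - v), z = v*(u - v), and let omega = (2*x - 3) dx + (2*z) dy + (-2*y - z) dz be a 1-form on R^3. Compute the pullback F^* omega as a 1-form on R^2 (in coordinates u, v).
F^* omega = (36*u^3 - 40*u^2*v + 15*u*v^2 + 18*u + 3*v^3 - 6*v) du + (-8*u^3 - u^2*v + u*v^2 - 6*u - 2*v^3) dv

Using F^*(f dg) = (f ∘ F) d(g ∘ F), substitute each coordinate x_i by F_i(u, v) in f_i, and replace dx_i by d F_i = (∂F_i/∂u) du + (∂F_i/∂v) dv.
  For the x component: f_1(F) = -6*u^2 + 4*u*v - 3; d F_1 = (-6*u + 2*v) du + (2*u) dv
  For the y component: f_2(F) = 2*v*(u - v); d F_2 = (-4*u - v) du + (-u) dv
  For the z component: f_3(F) = 4*u^2 + u*v + v^2; d F_3 = (v) du + (u - 2*v) dv
Combining and collecting du, dv coefficients:
  coeff of du: 36*u^3 - 40*u^2*v + 15*u*v^2 + 18*u + 3*v^3 - 6*v
  coeff of dv: -8*u^3 - u^2*v + u*v^2 - 6*u - 2*v^3
F^* omega = (36*u^3 - 40*u^2*v + 15*u*v^2 + 18*u + 3*v^3 - 6*v) du + (-8*u^3 - u^2*v + u*v^2 - 6*u - 2*v^3) dv.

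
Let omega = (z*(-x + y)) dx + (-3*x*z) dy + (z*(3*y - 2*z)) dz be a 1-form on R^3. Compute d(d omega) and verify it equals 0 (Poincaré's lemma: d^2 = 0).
d(d omega) = 0

Step 1: d omega = sum_{i<j} (∂f_j/∂x_i - ∂f_i/∂x_j) dx_i ∧ dx_j:
  coeff of dx ∧ dy: -4*z
  coeff of dx ∧ dz: x - y
  coeff of dy ∧ dz: 3*x + 3*z
Step 2: Apply d again to each 2-form coefficient. The only possible 3-form in R^3 is dx ∧ dy ∧ dz, with coefficient
  ∂(coeff of dy∧dz)/∂x - ∂(coeff of dx∧dz)/∂y + ∂(coeff of dx∧dy)/∂z
  = ∂/∂x (3*x + 3*z) - ∂/∂y (x - y) + ∂/∂z (-4*z).
Each of these terms simplifies to sums of mixed partials that cancel in pairs. The result is 0 (by equality of mixed partials for smooth functions — Schwarz / Clairaut).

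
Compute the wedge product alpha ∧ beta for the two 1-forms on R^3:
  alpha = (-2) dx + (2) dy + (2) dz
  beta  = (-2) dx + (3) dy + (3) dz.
alpha ∧ beta = (-2) dx ∧ dy + (-2) dx ∧ dz

Distribute the wedge, using dx_i ∧ dx_j = -dx_j ∧ dx_i and dx_i ∧ dx_i = 0. For each pair (i, j) with i < j, the coefficient of dx_i ∧ dx_j in alpha ∧ beta is (alpha_i * beta_j - alpha_j * beta_i). Collecting: alpha ∧ beta = (-2) dx ∧ dy + (-2) dx ∧ dz.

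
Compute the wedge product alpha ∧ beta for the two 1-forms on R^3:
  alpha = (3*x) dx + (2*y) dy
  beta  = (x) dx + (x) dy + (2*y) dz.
alpha ∧ beta = (x*(3*x - 2*y)) dx ∧ dy + (6*x*y) dx ∧ dz + (4*y^2) dy ∧ dz

Distribute the wedge, using dx_i ∧ dx_j = -dx_j ∧ dx_i and dx_i ∧ dx_i = 0. For each pair (i, j) with i < j, the coefficient of dx_i ∧ dx_j in alpha ∧ beta is (alpha_i * beta_j - alpha_j * beta_i). Collecting: alpha ∧ beta = (x*(3*x - 2*y)) dx ∧ dy + (6*x*y) dx ∧ dz + (4*y^2) dy ∧ dz.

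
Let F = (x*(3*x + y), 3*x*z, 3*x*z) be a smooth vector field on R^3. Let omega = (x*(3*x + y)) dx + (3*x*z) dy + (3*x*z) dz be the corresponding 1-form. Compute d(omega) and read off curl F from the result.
d(omega) = (-3*x) dy ∧ dz + (-3*z) dz ∧ dx + (-x + 3*z) dx ∧ dy; curl F = (-3*x, -3*z, -x + 3*z)

d omega = sum_{i<j} (∂f_j/∂x_i - ∂f_i/∂x_j) dx_i ∧ dx_j. Under the identification (dy ∧ dz, dz ∧ dx, dx ∧ dy) ↔ (e_x, e_y, e_z), the coefficients are exactly the components of curl F. Compute:
  ∂R/∂y - ∂Q/∂z = (0) - (3*x) = -3*x
  ∂P/∂z - ∂R/∂x = (0) - (3*z) = -3*z
  ∂Q/∂x - ∂P/∂y = (3*z) - (x) = -x + 3*z.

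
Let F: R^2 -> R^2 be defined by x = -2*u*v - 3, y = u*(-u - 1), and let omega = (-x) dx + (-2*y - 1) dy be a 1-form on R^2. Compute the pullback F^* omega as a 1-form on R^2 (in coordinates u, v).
F^* omega = (-4*u^3 - 6*u^2 - 4*u*v^2 - 6*v + 1) du + (2*u*(-2*u*v - 3)) dv

Using F^*(f dg) = (f ∘ F) d(g ∘ F), substitute each coordinate x_i by F_i(u, v) in f_i, and replace dx_i by d F_i = (∂F_i/∂u) du + (∂F_i/∂v) dv.
  For the x component: f_1(F) = 2*u*v + 3; d F_1 = (-2*v) du + (-2*u) dv
  For the y component: f_2(F) = 2*u^2 + 2*u - 1; d F_2 = (-2*u - 1) du + (0) dv
Combining and collecting du, dv coefficients:
  coeff of du: -4*u^3 - 6*u^2 - 4*u*v^2 - 6*v + 1
  coeff of dv: 2*u*(-2*u*v - 3)
F^* omega = (-4*u^3 - 6*u^2 - 4*u*v^2 - 6*v + 1) du + (2*u*(-2*u*v - 3)) dv.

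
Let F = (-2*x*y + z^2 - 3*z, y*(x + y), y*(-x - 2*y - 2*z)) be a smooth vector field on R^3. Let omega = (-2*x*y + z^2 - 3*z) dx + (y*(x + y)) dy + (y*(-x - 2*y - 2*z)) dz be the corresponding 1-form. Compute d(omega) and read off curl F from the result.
d(omega) = (-x - 4*y - 2*z) dy ∧ dz + (y + 2*z - 3) dz ∧ dx + (2*x + y) dx ∧ dy; curl F = (-x - 4*y - 2*z, y + 2*z - 3, 2*x + y)

d omega = sum_{i<j} (∂f_j/∂x_i - ∂f_i/∂x_j) dx_i ∧ dx_j. Under the identification (dy ∧ dz, dz ∧ dx, dx ∧ dy) ↔ (e_x, e_y, e_z), the coefficients are exactly the components of curl F. Compute:
  ∂R/∂y - ∂Q/∂z = (-x - 4*y - 2*z) - (0) = -x - 4*y - 2*z
  ∂P/∂z - ∂R/∂x = (2*z - 3) - (-y) = y + 2*z - 3
  ∂Q/∂x - ∂P/∂y = (y) - (-2*x) = 2*x + y.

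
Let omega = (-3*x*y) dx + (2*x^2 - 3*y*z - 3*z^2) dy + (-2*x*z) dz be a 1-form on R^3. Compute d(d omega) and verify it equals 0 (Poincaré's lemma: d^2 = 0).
d(d omega) = 0

Step 1: d omega = sum_{i<j} (∂f_j/∂x_i - ∂f_i/∂x_j) dx_i ∧ dx_j:
  coeff of dx ∧ dy: 7*x
  coeff of dx ∧ dz: -2*z
  coeff of dy ∧ dz: 3*y + 6*z
Step 2: Apply d again to each 2-form coefficient. The only possible 3-form in R^3 is dx ∧ dy ∧ dz, with coefficient
  ∂(coeff of dy∧dz)/∂x - ∂(coeff of dx∧dz)/∂y + ∂(coeff of dx∧dy)/∂z
  = ∂/∂x (3*y + 6*z) - ∂/∂y (-2*z) + ∂/∂z (7*x).
Each of these terms simplifies to sums of mixed partials that cancel in pairs. The result is 0 (by equality of mixed partials for smooth functions — Schwarz / Clairaut).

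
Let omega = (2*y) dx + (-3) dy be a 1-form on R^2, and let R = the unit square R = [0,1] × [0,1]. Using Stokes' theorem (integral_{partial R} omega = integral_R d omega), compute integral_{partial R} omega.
integral_(partial R) omega = -2

Stokes: integral_partial_R omega = integral_R d omega with d omega = (∂Q/∂x - ∂P/∂y) dx ∧ dy.
  ∂Q/∂x = 0
  ∂P/∂y = 2
  integrand = ∂Q/∂x - ∂P/∂y = -2.
Integrating over R: integral_0^1 integral_0^1 (-2) dx dy = -2.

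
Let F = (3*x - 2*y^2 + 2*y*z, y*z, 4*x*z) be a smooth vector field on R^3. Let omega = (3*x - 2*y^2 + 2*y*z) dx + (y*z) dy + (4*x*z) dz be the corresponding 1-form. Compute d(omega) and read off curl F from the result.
d(omega) = (-y) dy ∧ dz + (2*y - 4*z) dz ∧ dx + (4*y - 2*z) dx ∧ dy; curl F = (-y, 2*y - 4*z, 4*y - 2*z)

d omega = sum_{i<j} (∂f_j/∂x_i - ∂f_i/∂x_j) dx_i ∧ dx_j. Under the identification (dy ∧ dz, dz ∧ dx, dx ∧ dy) ↔ (e_x, e_y, e_z), the coefficients are exactly the components of curl F. Compute:
  ∂R/∂y - ∂Q/∂z = (0) - (y) = -y
  ∂P/∂z - ∂R/∂x = (2*y) - (4*z) = 2*y - 4*z
  ∂Q/∂x - ∂P/∂y = (0) - (-4*y + 2*z) = 4*y - 2*z.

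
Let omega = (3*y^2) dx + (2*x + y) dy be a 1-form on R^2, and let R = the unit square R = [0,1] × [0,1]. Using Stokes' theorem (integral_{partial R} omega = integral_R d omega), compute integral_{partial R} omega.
integral_(partial R) omega = -1

Stokes: integral_partial_R omega = integral_R d omega with d omega = (∂Q/∂x - ∂P/∂y) dx ∧ dy.
  ∂Q/∂x = 2
  ∂P/∂y = 6*y
  integrand = ∂Q/∂x - ∂P/∂y = 2 - 6*y.
Integrating over R: integral_0^1 integral_0^1 (2 - 6*y) dx dy = -1.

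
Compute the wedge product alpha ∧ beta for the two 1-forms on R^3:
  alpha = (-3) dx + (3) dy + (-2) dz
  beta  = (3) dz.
alpha ∧ beta = (-9) dx ∧ dz + (9) dy ∧ dz

Distribute the wedge, using dx_i ∧ dx_j = -dx_j ∧ dx_i and dx_i ∧ dx_i = 0. For each pair (i, j) with i < j, the coefficient of dx_i ∧ dx_j in alpha ∧ beta is (alpha_i * beta_j - alpha_j * beta_i). Collecting: alpha ∧ beta = (-9) dx ∧ dz + (9) dy ∧ dz.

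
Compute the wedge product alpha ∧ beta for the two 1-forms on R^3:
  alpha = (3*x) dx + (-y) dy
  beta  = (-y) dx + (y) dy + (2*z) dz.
alpha ∧ beta = (y*(3*x - y)) dx ∧ dy + (6*x*z) dx ∧ dz + (-2*y*z) dy ∧ dz

Distribute the wedge, using dx_i ∧ dx_j = -dx_j ∧ dx_i and dx_i ∧ dx_i = 0. For each pair (i, j) with i < j, the coefficient of dx_i ∧ dx_j in alpha ∧ beta is (alpha_i * beta_j - alpha_j * beta_i). Collecting: alpha ∧ beta = (y*(3*x - y)) dx ∧ dy + (6*x*z) dx ∧ dz + (-2*y*z) dy ∧ dz.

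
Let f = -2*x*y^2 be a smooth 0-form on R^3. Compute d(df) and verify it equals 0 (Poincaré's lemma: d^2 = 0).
d(df) = 0

Step 1: df = sum_i (∂f/∂x_i) dx_i = (-2*y^2) dx + (-4*x*y) dy + (0) dz.
Step 2: Apply d again. Using the 1-form formula, the coefficient of dx ∧ dy in d(df) is ∂^2 f/∂x ∂y - ∂^2 f/∂y ∂x = (-4*y) - (-4*y) = 0 (equality of mixed partials for smooth f).
Similarly for dx ∧ dz and dy ∧ dz — all coefficients vanish. So d(df) = 0.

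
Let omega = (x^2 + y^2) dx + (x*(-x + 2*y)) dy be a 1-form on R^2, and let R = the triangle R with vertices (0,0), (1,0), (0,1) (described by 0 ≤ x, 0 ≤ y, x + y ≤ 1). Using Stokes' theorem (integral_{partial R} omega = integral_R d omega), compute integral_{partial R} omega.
integral_(partial R) omega = -1/3

Stokes: integral_partial_R omega = integral_R d omega with d omega = (∂Q/∂x - ∂P/∂y) dx ∧ dy.
  ∂Q/∂x = -2*x + 2*y
  ∂P/∂y = 2*y
  integrand = ∂Q/∂x - ∂P/∂y = -2*x.
Integrating over R: integral_0^1 integral_0^{1-x} (-2*x) dy dx = -1/3.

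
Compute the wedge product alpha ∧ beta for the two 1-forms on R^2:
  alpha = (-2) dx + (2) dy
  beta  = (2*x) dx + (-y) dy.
alpha ∧ beta = (-4*x + 2*y) dx ∧ dy

Distribute the wedge, using dx_i ∧ dx_j = -dx_j ∧ dx_i and dx_i ∧ dx_i = 0. For each pair (i, j) with i < j, the coefficient of dx_i ∧ dx_j in alpha ∧ beta is (alpha_i * beta_j - alpha_j * beta_i). Collecting: alpha ∧ beta = (-4*x + 2*y) dx ∧ dy.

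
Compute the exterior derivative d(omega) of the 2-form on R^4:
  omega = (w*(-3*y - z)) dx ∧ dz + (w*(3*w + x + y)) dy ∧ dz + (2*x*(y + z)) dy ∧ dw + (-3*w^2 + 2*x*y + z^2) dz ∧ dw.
d(omega) = (4*w) dx ∧ dy ∧ dz + (-y - z) dx ∧ dz ∧ dw + (6*w + x + y) dy ∧ dz ∧ dw + (2*y + 2*z) dx ∧ dy ∧ dw

For a 2-form omega = sum_{i<j} g_{ij} dx_i ∧ dx_j, the exterior derivative is
  d(omega) = sum_{i<j} d(g_{ij}) ∧ dx_i ∧ dx_j = sum_{i<j, k} (∂g_{ij}/∂x_k) dx_k ∧ dx_i ∧ dx_j.
Expand each term, using dx_k ∧ dx_i ∧ dx_j = sgn(permutation) dx_{(a)} ∧ dx_{(b)} ∧ dx_{(c)} with (a < b < c) sorted:
  d(w*(-3*y - z)) includes (∂/∂y)(w*(-3*y - z)) dy = (-3*w) dy, which multiplied by dx ∧ dz gives (3*w) dx ∧ dy ∧ dz
  d(w*(-3*y - z)) includes (∂/∂w)(w*(-3*y - z)) dw = (-3*y - z) dw, which multiplied by dx ∧ dz gives (-3*y - z) dx ∧ dz ∧ dw
  d(w*(3*w + x + y)) includes (∂/∂x)(w*(3*w + x + y)) dx = (w) dx, which multiplied by dy ∧ dz gives (w) dx ∧ dy ∧ dz
  d(w*(3*w + x + y)) includes (∂/∂w)(w*(3*w + x + y)) dw = (6*w + x + y) dw, which multiplied by dy ∧ dz gives (6*w + x + y) dy ∧ dz ∧ dw
  d(2*x*(y + z)) includes (∂/∂x)(2*x*(y + z)) dx = (2*y + 2*z) dx, which multiplied by dy ∧ dw gives (2*y + 2*z) dx ∧ dy ∧ dw
  d(2*x*(y + z)) includes (∂/∂z)(2*x*(y + z)) dz = (2*x) dz, which multiplied by dy ∧ dw gives (-2*x) dy ∧ dz ∧ dw
  d(-3*w^2 + 2*x*y + z^2) includes (∂/∂x)(-3*w^2 + 2*x*y + z^2) dx = (2*y) dx, which multiplied by dz ∧ dw gives (2*y) dx ∧ dz ∧ dw
  d(-3*w^2 + 2*x*y + z^2) includes (∂/∂y)(-3*w^2 + 2*x*y + z^2) dy = (2*x) dy, which multiplied by dz ∧ dw gives (2*x) dy ∧ dz ∧ dw
Collecting like 3-forms: d(omega) = (4*w) dx ∧ dy ∧ dz + (-y - z) dx ∧ dz ∧ dw + (6*w + x + y) dy ∧ dz ∧ dw + (2*y + 2*z) dx ∧ dy ∧ dw.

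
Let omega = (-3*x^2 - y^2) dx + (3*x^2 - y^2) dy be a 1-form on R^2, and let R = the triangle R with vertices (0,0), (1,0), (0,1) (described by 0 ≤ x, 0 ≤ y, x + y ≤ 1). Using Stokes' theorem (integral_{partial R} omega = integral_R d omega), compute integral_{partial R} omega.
integral_(partial R) omega = 4/3

Stokes: integral_partial_R omega = integral_R d omega with d omega = (∂Q/∂x - ∂P/∂y) dx ∧ dy.
  ∂Q/∂x = 6*x
  ∂P/∂y = -2*y
  integrand = ∂Q/∂x - ∂P/∂y = 6*x + 2*y.
Integrating over R: integral_0^1 integral_0^{1-x} (6*x + 2*y) dy dx = 4/3.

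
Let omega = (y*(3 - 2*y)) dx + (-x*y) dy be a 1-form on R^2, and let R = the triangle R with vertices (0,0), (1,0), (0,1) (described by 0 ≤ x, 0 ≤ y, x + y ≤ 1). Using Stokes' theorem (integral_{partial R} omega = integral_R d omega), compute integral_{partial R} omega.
integral_(partial R) omega = -1

Stokes: integral_partial_R omega = integral_R d omega with d omega = (∂Q/∂x - ∂P/∂y) dx ∧ dy.
  ∂Q/∂x = -y
  ∂P/∂y = 3 - 4*y
  integrand = ∂Q/∂x - ∂P/∂y = 3*y - 3.
Integrating over R: integral_0^1 integral_0^{1-x} (3*y - 3) dy dx = -1.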